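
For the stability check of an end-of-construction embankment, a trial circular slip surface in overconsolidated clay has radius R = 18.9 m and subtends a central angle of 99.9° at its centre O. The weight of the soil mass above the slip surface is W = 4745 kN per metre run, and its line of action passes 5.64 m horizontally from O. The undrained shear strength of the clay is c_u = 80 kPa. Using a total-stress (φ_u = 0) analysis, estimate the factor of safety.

FS = 1.86

Taking moments about the centre O, the resisting moment is provided by the undrained shear strength acting along the arc:
Arc length L_a = R·θ = 18.9·(99.9°·π/180) = 18.9·1.7436 = 32.95 m
M_R = c_u·L_a·R = 80·32.95·18.9 = 49826.0 kN·m/m
M_D = W·d = 4745·5.64 = 26761.8 kN·m/m
FS = M_R / M_D = 49826.0 / 26761.8 = 1.862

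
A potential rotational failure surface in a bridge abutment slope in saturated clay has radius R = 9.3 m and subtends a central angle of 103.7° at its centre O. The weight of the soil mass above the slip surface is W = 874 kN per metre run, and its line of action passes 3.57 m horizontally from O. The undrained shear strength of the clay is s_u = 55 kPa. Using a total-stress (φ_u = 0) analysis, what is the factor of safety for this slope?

FS = 2.76

Taking moments about the centre O, the resisting moment is provided by the undrained shear strength acting along the arc:
Arc length L_a = R·θ = 9.3·(103.7°·π/180) = 9.3·1.8099 = 16.83 m
M_R = s_u·L_a·R = 55·16.83·9.3 = 8609.6 kN·m/m
M_D = W·d = 874·3.57 = 3120.2 kN·m/m
FS = M_R / M_D = 8609.6 / 3120.2 = 2.759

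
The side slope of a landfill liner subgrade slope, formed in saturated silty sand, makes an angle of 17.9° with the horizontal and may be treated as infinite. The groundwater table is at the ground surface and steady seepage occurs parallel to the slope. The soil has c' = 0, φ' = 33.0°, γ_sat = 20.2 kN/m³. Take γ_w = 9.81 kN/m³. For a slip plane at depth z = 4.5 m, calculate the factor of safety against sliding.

With seepage parallel to the slope and the water table at the surface, the effective normal stress on the slip plane uses the buoyant unit weight γ' = γ_sat − γ_w while the driving shear stress uses γ_sat:
FS = [c' + γ' z cos²β tanφ'] / [γ_sat z sinβ cosβ]
(For c' = 0 this reduces to FS = (γ'/γ_sat)·tanφ'/tanβ.)
γ' = 20.2 − 9.81 = 10.39 kN/m³
Numerator = 0.0 + 10.39·4.5·cos²17.9°·tan33.0° = 0.0 + 10.39·4.5·0.9055·0.6494 = 27.495 kPa
Denominator = 20.2·4.5·sin17.9°·cos17.9° = 20.2·4.5·0.3074·0.9516 = 26.586 kPa
FS = 27.495 / 26.586 = 1.034

FS = 1.03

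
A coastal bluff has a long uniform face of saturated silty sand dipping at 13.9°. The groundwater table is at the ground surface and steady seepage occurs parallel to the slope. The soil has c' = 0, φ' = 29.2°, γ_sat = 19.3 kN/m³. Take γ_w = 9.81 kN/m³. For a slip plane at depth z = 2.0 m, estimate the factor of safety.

With seepage parallel to the slope and the water table at the surface, the effective normal stress on the slip plane uses the buoyant unit weight γ' = γ_sat − γ_w while the driving shear stress uses γ_sat:
FS = [c' + γ' z cos²β tanφ'] / [γ_sat z sinβ cosβ]
(For c' = 0 this reduces to FS = (γ'/γ_sat)·tanφ'/tanβ.)
γ' = 19.3 − 9.81 = 9.49 kN/m³
Numerator = 0.0 + 9.49·2.0·cos²13.9°·tan29.2° = 0.0 + 9.49·2.0·0.9423·0.5589 = 9.995 kPa
Denominator = 19.3·2.0·sin13.9°·cos13.9° = 19.3·2.0·0.2402·0.9707 = 9.001 kPa
FS = 9.995 / 9.001 = 1.110

FS = 1.11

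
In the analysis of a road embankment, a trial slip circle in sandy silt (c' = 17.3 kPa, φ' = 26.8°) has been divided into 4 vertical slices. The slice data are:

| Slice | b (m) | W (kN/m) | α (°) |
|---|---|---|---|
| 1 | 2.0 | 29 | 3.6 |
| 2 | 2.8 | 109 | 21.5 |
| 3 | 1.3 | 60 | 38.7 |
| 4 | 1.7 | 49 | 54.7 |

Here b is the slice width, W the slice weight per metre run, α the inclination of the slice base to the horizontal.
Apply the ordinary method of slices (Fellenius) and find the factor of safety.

FS = 2.27

Ordinary method of slices: FS = Σ[c'·Δl_i + (W_i cosα_i)·tanφ'] / Σ W_i sinα_i, with Δl_i = b_i / cosα_i.
Slice 1: Δl = 2.0/cos3.6° = 2.004 m; N'_1 = 29·cos3.6° = 28.9; c'Δl = 34.67; W sinα = 1.8
Slice 2: Δl = 2.8/cos21.5° = 3.009 m; N'_2 = 109·cos21.5° = 101.4; c'Δl = 52.06; W sinα = 39.9
Slice 3: Δl = 1.3/cos38.7° = 1.666 m; N'_3 = 60·cos38.7° = 46.8; c'Δl = 28.82; W sinα = 37.5
Slice 4: Δl = 1.7/cos54.7° = 2.942 m; N'_4 = 49·cos54.7° = 28.3; c'Δl = 50.89; W sinα = 40.0
Σc'Δl = 166.4 kN/m; ΣN' = 205.5 kN/m; ΣW sinα = 119.3 kN/m
Resisting = 166.4 + 205.5·tan26.8° = 166.4 + 103.8 = 270.2 kN/m
FS = 270.2 / 119.3 = 2.266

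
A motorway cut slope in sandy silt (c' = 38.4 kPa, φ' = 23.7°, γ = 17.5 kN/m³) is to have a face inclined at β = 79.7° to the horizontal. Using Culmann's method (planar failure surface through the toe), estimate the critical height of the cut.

Culmann's analysis gives the critical failure plane at α_cr = (β + φ')/2 = (79.7 + 23.7)/2 = 51.7°, and the critical height
H_c = (4c'/γ) · sinβ cosφ' / [1 − cos(β − φ')]
    = (4·38.4/17.5) · sin79.7°·cos23.7° / [1 − cos(56.0°)]
    = 8.777 · 0.9839·0.9157 / [1 − 0.5592]
    = 8.777 · 0.9009 / 0.4408
    = 17.94 m

H_c = 17.94 m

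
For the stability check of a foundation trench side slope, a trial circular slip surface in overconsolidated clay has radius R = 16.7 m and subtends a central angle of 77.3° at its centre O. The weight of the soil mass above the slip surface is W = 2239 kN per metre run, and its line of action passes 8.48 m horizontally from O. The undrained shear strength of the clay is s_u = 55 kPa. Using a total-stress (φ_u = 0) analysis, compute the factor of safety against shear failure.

Taking moments about the centre O, the resisting moment is provided by the undrained shear strength acting along the arc:
Arc length L_a = R·θ = 16.7·(77.3°·π/180) = 16.7·1.3491 = 22.53 m
M_R = s_u·L_a·R = 55·22.53·16.7 = 20694.4 kN·m/m
M_D = W·d = 2239·8.48 = 18986.7 kN·m/m
FS = M_R / M_D = 20694.4 / 18986.7 = 1.090

FS = 1.09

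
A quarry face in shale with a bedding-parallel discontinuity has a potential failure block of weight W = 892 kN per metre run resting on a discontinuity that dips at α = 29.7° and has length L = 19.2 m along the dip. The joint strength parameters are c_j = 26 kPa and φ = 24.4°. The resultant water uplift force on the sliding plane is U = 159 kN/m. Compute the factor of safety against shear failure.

Resolving the block weight along and normal to the plane and applying the Mohr–Coulomb strength on the joint:
N' = W cosα − U = 892·cos29.7° − 159 = 615.8 kN/m
Driving force T = W sinα = 892·sin29.7° = 441.9 kN/m
Resisting force R = c_j·L + N'·tanφ = 26·19.2 + 615.8·tan24.4° = 499.2 + 279.3 = 778.5 kN/m
FS = R / T = 778.5 / 441.9 = 1.762

FS = 1.76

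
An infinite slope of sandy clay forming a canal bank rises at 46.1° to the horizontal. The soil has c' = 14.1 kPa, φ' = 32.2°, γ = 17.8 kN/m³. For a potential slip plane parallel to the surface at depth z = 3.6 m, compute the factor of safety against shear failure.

For an infinite slope with a slip plane parallel to the surface (no pore pressure): FS = [c' + γz cos²β tanφ'] / [γz sinβ cosβ].
γz = 17.8·3.6 = 64.08 kN/m²
Numerator = 14.1 + 64.08·cos²46.1°·tan32.2° = 14.1 + 64.08·0.4808·0.6297 = 33.502 kPa
Denominator = 64.08·sin46.1°·cos46.1° = 64.08·0.7206·0.6934 = 32.016 kPa
FS = 33.502 / 32.016 = 1.046

FS = 1.05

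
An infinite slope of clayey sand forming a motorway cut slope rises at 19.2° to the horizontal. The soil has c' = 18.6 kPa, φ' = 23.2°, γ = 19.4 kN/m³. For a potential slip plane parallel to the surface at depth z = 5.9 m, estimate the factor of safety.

For an infinite slope with a slip plane parallel to the surface (no pore pressure): FS = [c' + γz cos²β tanφ'] / [γz sinβ cosβ].
γz = 19.4·5.9 = 114.46 kN/m²
Numerator = 18.6 + 114.46·cos²19.2°·tan23.2° = 18.6 + 114.46·0.8918·0.4286 = 62.352 kPa
Denominator = 114.46·sin19.2°·cos19.2° = 114.46·0.3289·0.9444 = 35.548 kPa
FS = 62.352 / 35.548 = 1.754

FS = 1.75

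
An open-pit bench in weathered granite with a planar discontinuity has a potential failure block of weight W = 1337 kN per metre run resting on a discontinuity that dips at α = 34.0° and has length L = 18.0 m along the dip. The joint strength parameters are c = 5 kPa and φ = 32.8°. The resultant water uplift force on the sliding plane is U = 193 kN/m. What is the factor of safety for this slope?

Resolving the block weight along and normal to the plane and applying the Mohr–Coulomb strength on the joint:
N' = W cosα − U = 1337·cos34.0° − 193 = 915.4 kN/m
Driving force T = W sinα = 1337·sin34.0° = 747.6 kN/m
Resisting force R = c·L + N'·tanφ = 5·18.0 + 915.4·tan32.8° = 90.0 + 590.0 = 680.0 kN/m
FS = R / T = 680.0 / 747.6 = 0.909

FS = 0.91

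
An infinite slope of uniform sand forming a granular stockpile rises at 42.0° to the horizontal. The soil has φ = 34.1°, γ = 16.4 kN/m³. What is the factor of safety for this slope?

For a dry cohesionless infinite slope the factor of safety is FS = tanφ / tanβ.
FS = tan34.1° / tan42.0° = 0.6771 / 0.9004 = 0.752

FS = 0.75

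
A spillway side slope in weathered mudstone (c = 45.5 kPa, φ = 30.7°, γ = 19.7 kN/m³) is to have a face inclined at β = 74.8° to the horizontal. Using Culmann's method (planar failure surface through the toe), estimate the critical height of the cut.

H_c = 27.20 m

Culmann's analysis gives the critical failure plane at α_cr = (β + φ)/2 = (74.8 + 30.7)/2 = 52.8°, and the critical height
H_c = (4c/γ) · sinβ cosφ / [1 − cos(β − φ)]
    = (4·45.5/19.7) · sin74.8°·cos30.7° / [1 − cos(44.1°)]
    = 9.239 · 0.9650·0.8599 / [1 − 0.7181]
    = 9.239 · 0.8298 / 0.2819
    = 27.20 m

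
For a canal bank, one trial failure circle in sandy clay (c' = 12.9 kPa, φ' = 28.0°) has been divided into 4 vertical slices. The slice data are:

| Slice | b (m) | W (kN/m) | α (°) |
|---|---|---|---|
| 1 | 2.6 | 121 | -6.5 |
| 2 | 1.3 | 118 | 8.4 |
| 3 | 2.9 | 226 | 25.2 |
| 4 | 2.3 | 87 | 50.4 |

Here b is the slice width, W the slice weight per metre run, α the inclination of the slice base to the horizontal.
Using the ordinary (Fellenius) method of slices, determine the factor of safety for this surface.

FS = 2.41

Ordinary method of slices: FS = Σ[c'·Δl_i + (W_i cosα_i)·tanφ'] / Σ W_i sinα_i, with Δl_i = b_i / cosα_i.
Slice 1: Δl = 2.6/cos(-6.5°) = 2.617 m; N'_1 = 121·cos(-6.5°) = 120.2; c'Δl = 33.76; W sinα = -13.7
Slice 2: Δl = 1.3/cos8.4° = 1.314 m; N'_2 = 118·cos8.4° = 116.7; c'Δl = 16.95; W sinα = 17.2
Slice 3: Δl = 2.9/cos25.2° = 3.205 m; N'_3 = 226·cos25.2° = 204.5; c'Δl = 41.34; W sinα = 96.2
Slice 4: Δl = 2.3/cos50.4° = 3.608 m; N'_4 = 87·cos50.4° = 55.5; c'Δl = 46.55; W sinα = 67.0
Σc'Δl = 138.6 kN/m; ΣN' = 496.9 kN/m; ΣW sinα = 166.8 kN/m
Resisting = 138.6 + 496.9·tan28.0° = 138.6 + 264.2 = 402.8 kN/m
FS = 402.8 / 166.8 = 2.415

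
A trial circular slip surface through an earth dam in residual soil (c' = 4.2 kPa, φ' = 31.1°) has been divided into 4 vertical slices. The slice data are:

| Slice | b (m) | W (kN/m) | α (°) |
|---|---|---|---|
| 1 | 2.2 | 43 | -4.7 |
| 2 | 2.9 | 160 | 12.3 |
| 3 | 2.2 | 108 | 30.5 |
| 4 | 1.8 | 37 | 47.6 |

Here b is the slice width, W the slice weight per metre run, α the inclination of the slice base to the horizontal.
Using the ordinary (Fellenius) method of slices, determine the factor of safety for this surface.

Ordinary method of slices: FS = Σ[c'·Δl_i + (W_i cosα_i)·tanφ'] / Σ W_i sinα_i, with Δl_i = b_i / cosα_i.
Slice 1: Δl = 2.2/cos(-4.7°) = 2.207 m; N'_1 = 43·cos(-4.7°) = 42.9; c'Δl = 9.27; W sinα = -3.5
Slice 2: Δl = 2.9/cos12.3° = 2.968 m; N'_2 = 160·cos12.3° = 156.3; c'Δl = 12.47; W sinα = 34.1
Slice 3: Δl = 2.2/cos30.5° = 2.553 m; N'_3 = 108·cos30.5° = 93.1; c'Δl = 10.72; W sinα = 54.8
Slice 4: Δl = 1.8/cos47.6° = 2.669 m; N'_4 = 37·cos47.6° = 24.9; c'Δl = 11.21; W sinα = 27.3
Σc'Δl = 43.7 kN/m; ΣN' = 317.2 kN/m; ΣW sinα = 112.7 kN/m
Resisting = 43.7 + 317.2·tan31.1° = 43.7 + 191.3 = 235.0 kN/m
FS = 235.0 / 112.7 = 2.085

FS = 2.09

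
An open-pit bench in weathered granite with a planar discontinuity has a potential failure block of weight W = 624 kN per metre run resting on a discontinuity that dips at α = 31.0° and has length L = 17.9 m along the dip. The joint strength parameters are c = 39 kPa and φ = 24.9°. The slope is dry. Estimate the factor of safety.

Resolving the block weight along and normal to the plane and applying the Mohr–Coulomb strength on the joint:
N' = W cosα = 624·cos31.0° = 534.9 kN/m
Driving force T = W sinα = 624·sin31.0° = 321.4 kN/m
Resisting force R = c·L + N'·tanφ = 39·17.9 + 534.9·tan24.9° = 698.1 + 248.3 = 946.4 kN/m
FS = R / T = 946.4 / 321.4 = 2.945

FS = 2.94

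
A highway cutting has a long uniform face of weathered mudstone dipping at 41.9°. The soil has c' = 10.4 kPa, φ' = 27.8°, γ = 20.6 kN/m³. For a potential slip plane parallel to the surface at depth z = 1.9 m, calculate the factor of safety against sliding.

FS = 1.12

For an infinite slope with a slip plane parallel to the surface (no pore pressure): FS = [c' + γz cos²β tanφ'] / [γz sinβ cosβ].
γz = 20.6·1.9 = 39.14 kN/m²
Numerator = 10.4 + 39.14·cos²41.9°·tan27.8° = 10.4 + 39.14·0.5540·0.5272 = 21.832 kPa
Denominator = 39.14·sin41.9°·cos41.9° = 39.14·0.6678·0.7443 = 19.456 kPa
FS = 21.832 / 19.456 = 1.122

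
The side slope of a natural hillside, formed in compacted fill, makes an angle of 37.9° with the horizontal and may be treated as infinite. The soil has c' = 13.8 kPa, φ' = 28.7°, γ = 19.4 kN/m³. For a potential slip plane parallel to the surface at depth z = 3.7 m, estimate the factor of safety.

For an infinite slope with a slip plane parallel to the surface (no pore pressure): FS = [c' + γz cos²β tanφ'] / [γz sinβ cosβ].
γz = 19.4·3.7 = 71.78 kN/m²
Numerator = 13.8 + 71.78·cos²37.9°·tan28.7° = 13.8 + 71.78·0.6227·0.5475 = 38.269 kPa
Denominator = 71.78·sin37.9°·cos37.9° = 71.78·0.6143·0.7891 = 34.793 kPa
FS = 38.269 / 34.793 = 1.100

FS = 1.10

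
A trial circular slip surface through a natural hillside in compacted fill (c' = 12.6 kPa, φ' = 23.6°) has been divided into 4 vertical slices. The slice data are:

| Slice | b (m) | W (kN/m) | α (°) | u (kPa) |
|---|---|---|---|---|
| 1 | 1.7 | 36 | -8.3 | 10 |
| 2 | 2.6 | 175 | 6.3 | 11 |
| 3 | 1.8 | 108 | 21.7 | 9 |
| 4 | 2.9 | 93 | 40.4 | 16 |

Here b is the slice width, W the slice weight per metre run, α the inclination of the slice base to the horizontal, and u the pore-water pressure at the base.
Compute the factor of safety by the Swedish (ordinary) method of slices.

FS = 2.09

Ordinary method of slices: FS = Σ[c'·Δl_i + (W_i cosα_i − u_i·Δl_i)·tanφ'] / Σ W_i sinα_i, with Δl_i = b_i / cosα_i.
Slice 1: Δl = 1.7/cos(-8.3°) = 1.718 m; N'_1 = 36·cos(-8.3°) − 10·1.718 = 18.4; c'Δl = 21.65; W sinα = -5.2
Slice 2: Δl = 2.6/cos6.3° = 2.616 m; N'_2 = 175·cos6.3° − 11·2.616 = 145.2; c'Δl = 32.96; W sinα = 19.2
Slice 3: Δl = 1.8/cos21.7° = 1.937 m; N'_3 = 108·cos21.7° − 9·1.937 = 82.9; c'Δl = 24.41; W sinα = 39.9
Slice 4: Δl = 2.9/cos40.4° = 3.808 m; N'_4 = 93·cos40.4° − 16·3.808 = 9.9; c'Δl = 47.98; W sinα = 60.3
Σc'Δl = 127.0 kN/m; ΣN' = 256.4 kN/m; ΣW sinα = 114.2 kN/m
Resisting = 127.0 + 256.4·tan23.6° = 127.0 + 112.0 = 239.0 kN/m
FS = 239.0 / 114.2 = 2.093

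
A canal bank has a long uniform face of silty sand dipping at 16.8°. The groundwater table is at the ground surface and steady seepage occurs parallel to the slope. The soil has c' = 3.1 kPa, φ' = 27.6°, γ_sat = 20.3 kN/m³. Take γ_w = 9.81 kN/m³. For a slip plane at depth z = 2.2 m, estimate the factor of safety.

With seepage parallel to the slope and the water table at the surface, the effective normal stress on the slip plane uses the buoyant unit weight γ' = γ_sat − γ_w while the driving shear stress uses γ_sat:
FS = [c' + γ' z cos²β tanφ'] / [γ_sat z sinβ cosβ]
γ' = 20.3 − 9.81 = 10.49 kN/m³
Numerator = 3.1 + 10.49·2.2·cos²16.8°·tan27.6° = 3.1 + 10.49·2.2·0.9165·0.5228 = 14.157 kPa
Denominator = 20.3·2.2·sin16.8°·cos16.8° = 20.3·2.2·0.2890·0.9573 = 12.357 kPa
FS = 14.157 / 12.357 = 1.146

FS = 1.15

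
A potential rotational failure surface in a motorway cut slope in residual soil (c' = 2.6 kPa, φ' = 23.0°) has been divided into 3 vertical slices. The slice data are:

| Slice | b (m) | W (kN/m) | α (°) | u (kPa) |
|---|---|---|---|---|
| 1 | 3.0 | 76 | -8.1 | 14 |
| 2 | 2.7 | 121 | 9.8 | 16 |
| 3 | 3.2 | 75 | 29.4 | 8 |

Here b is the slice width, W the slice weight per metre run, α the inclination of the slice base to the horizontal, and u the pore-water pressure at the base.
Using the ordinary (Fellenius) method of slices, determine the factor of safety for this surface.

Ordinary method of slices: FS = Σ[c'·Δl_i + (W_i cosα_i − u_i·Δl_i)·tanφ'] / Σ W_i sinα_i, with Δl_i = b_i / cosα_i.
Slice 1: Δl = 3.0/cos(-8.1°) = 3.030 m; N'_1 = 76·cos(-8.1°) − 14·3.030 = 32.8; c'Δl = 7.88; W sinα = -10.7
Slice 2: Δl = 2.7/cos9.8° = 2.740 m; N'_2 = 121·cos9.8° − 16·2.740 = 75.4; c'Δl = 7.12; W sinα = 20.6
Slice 3: Δl = 3.2/cos29.4° = 3.673 m; N'_3 = 75·cos29.4° − 8·3.673 = 36.0; c'Δl = 9.55; W sinα = 36.8
Σc'Δl = 24.6 kN/m; ΣN' = 144.2 kN/m; ΣW sinα = 46.7 kN/m
Resisting = 24.6 + 144.2·tan23.0° = 24.6 + 61.2 = 85.7 kN/m
FS = 85.7 / 46.7 = 1.836

FS = 1.84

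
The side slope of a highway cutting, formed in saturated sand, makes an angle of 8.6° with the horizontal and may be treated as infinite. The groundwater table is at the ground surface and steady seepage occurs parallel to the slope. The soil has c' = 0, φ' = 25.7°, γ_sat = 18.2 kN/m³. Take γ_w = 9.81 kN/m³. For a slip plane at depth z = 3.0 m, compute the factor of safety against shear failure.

With seepage parallel to the slope and the water table at the surface, the effective normal stress on the slip plane uses the buoyant unit weight γ' = γ_sat − γ_w while the driving shear stress uses γ_sat:
FS = [c' + γ' z cos²β tanφ'] / [γ_sat z sinβ cosβ]
(For c' = 0 this reduces to FS = (γ'/γ_sat)·tanφ'/tanβ.)
γ' = 18.2 − 9.81 = 8.39 kN/m³
Numerator = 0.0 + 8.39·3.0·cos²8.6°·tan25.7° = 0.0 + 8.39·3.0·0.9776·0.4813 = 11.843 kPa
Denominator = 18.2·3.0·sin8.6°·cos8.6° = 18.2·3.0·0.1495·0.9888 = 8.073 kPa
FS = 11.843 / 8.073 = 1.467

FS = 1.47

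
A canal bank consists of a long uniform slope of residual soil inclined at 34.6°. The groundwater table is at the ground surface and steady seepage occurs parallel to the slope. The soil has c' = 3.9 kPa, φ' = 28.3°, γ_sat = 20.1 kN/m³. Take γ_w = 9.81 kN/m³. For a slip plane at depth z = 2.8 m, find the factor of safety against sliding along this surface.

With seepage parallel to the slope and the water table at the surface, the effective normal stress on the slip plane uses the buoyant unit weight γ' = γ_sat − γ_w while the driving shear stress uses γ_sat:
FS = [c' + γ' z cos²β tanφ'] / [γ_sat z sinβ cosβ]
γ' = 20.1 − 9.81 = 10.29 kN/m³
Numerator = 3.9 + 10.29·2.8·cos²34.6°·tan28.3° = 3.9 + 10.29·2.8·0.6776·0.5384 = 14.411 kPa
Denominator = 20.1·2.8·sin34.6°·cos34.6° = 20.1·2.8·0.5678·0.8231 = 26.306 kPa
FS = 14.411 / 26.306 = 0.548

FS = 0.55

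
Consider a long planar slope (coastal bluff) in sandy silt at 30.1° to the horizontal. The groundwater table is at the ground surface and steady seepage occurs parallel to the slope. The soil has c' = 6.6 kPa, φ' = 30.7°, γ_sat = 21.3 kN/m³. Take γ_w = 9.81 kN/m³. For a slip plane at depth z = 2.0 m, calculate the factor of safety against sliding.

With seepage parallel to the slope and the water table at the surface, the effective normal stress on the slip plane uses the buoyant unit weight γ' = γ_sat − γ_w while the driving shear stress uses γ_sat:
FS = [c' + γ' z cos²β tanφ'] / [γ_sat z sinβ cosβ]
γ' = 21.3 − 9.81 = 11.49 kN/m³
Numerator = 6.6 + 11.49·2.0·cos²30.1°·tan30.7° = 6.6 + 11.49·2.0·0.7485·0.5938 = 16.813 kPa
Denominator = 21.3·2.0·sin30.1°·cos30.1° = 21.3·2.0·0.5015·0.8652 = 18.483 kPa
FS = 16.813 / 18.483 = 0.910

FS = 0.91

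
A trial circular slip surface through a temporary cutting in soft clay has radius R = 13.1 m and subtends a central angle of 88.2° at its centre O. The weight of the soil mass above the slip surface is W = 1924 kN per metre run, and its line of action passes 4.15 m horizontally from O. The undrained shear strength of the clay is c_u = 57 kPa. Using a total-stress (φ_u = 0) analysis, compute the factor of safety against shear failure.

FS = 1.89

Taking moments about the centre O, the resisting moment is provided by the undrained shear strength acting along the arc:
Arc length L_a = R·θ = 13.1·(88.2°·π/180) = 13.1·1.5394 = 20.17 m
M_R = c_u·L_a·R = 57·20.17·13.1 = 15057.9 kN·m/m
M_D = W·d = 1924·4.15 = 7984.6 kN·m/m
FS = M_R / M_D = 15057.9 / 7984.6 = 1.886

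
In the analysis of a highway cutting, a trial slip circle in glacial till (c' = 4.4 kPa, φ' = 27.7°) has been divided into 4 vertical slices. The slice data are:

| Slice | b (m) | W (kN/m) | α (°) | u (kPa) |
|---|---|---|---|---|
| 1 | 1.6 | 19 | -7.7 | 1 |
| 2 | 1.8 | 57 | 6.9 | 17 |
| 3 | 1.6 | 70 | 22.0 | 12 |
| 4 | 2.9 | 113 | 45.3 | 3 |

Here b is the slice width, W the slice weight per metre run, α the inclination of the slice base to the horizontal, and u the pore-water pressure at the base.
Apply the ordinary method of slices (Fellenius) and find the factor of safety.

FS = 1.10

Ordinary method of slices: FS = Σ[c'·Δl_i + (W_i cosα_i − u_i·Δl_i)·tanφ'] / Σ W_i sinα_i, with Δl_i = b_i / cosα_i.
Slice 1: Δl = 1.6/cos(-7.7°) = 1.615 m; N'_1 = 19·cos(-7.7°) − 1·1.615 = 17.2; c'Δl = 7.10; W sinα = -2.5
Slice 2: Δl = 1.8/cos6.9° = 1.813 m; N'_2 = 57·cos6.9° − 17·1.813 = 25.8; c'Δl = 7.98; W sinα = 6.8
Slice 3: Δl = 1.6/cos22.0° = 1.726 m; N'_3 = 70·cos22.0° − 12·1.726 = 44.2; c'Δl = 7.59; W sinα = 26.2
Slice 4: Δl = 2.9/cos45.3° = 4.123 m; N'_4 = 113·cos45.3° − 3·4.123 = 67.1; c'Δl = 18.14; W sinα = 80.3
Σc'Δl = 40.8 kN/m; ΣN' = 154.3 kN/m; ΣW sinα = 110.8 kN/m
Resisting = 40.8 + 154.3·tan27.7° = 40.8 + 81.0 = 121.8 kN/m
FS = 121.8 / 110.8 = 1.099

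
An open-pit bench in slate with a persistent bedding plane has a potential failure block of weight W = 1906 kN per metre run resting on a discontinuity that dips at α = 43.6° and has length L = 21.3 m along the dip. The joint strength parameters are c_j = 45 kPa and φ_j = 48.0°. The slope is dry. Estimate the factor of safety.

Resolving the block weight along and normal to the plane and applying the Mohr–Coulomb strength on the joint:
N' = W cosα = 1906·cos43.6° = 1380.3 kN/m
Driving force T = W sinα = 1906·sin43.6° = 1314.4 kN/m
Resisting force R = c_j·L + N'·tanφ_j = 45·21.3 + 1380.3·tan48.0° = 958.5 + 1532.9 = 2491.4 kN/m
FS = R / T = 2491.4 / 1314.4 = 1.895

FS = 1.90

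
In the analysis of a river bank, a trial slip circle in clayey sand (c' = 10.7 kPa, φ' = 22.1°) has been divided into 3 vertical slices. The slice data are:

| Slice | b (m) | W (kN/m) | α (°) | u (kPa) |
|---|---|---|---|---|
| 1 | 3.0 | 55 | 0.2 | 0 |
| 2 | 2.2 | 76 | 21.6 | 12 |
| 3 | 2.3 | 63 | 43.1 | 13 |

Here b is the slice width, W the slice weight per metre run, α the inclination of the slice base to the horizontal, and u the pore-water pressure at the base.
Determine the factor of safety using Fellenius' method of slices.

FS = 1.86

Ordinary method of slices: FS = Σ[c'·Δl_i + (W_i cosα_i − u_i·Δl_i)·tanφ'] / Σ W_i sinα_i, with Δl_i = b_i / cosα_i.
Slice 1: Δl = 3.0/cos0.2° = 3.000 m; N'_1 = 55·cos0.2° − 0·3.000 = 55.0; c'Δl = 32.10; W sinα = 0.2
Slice 2: Δl = 2.2/cos21.6° = 2.366 m; N'_2 = 76·cos21.6° − 12·2.366 = 42.3; c'Δl = 25.32; W sinα = 28.0
Slice 3: Δl = 2.3/cos43.1° = 3.150 m; N'_3 = 63·cos43.1° − 13·3.150 = 5.1; c'Δl = 33.70; W sinα = 43.0
Σc'Δl = 91.1 kN/m; ΣN' = 102.3 kN/m; ΣW sinα = 71.2 kN/m
Resisting = 91.1 + 102.3·tan22.1° = 91.1 + 41.5 = 132.7 kN/m
FS = 132.7 / 71.2 = 1.863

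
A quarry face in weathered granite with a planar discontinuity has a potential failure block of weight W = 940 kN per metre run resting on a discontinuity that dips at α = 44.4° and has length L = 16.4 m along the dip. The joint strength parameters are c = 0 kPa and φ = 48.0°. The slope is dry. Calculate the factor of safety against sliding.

FS = 1.13

Resolving the block weight along and normal to the plane and applying the Mohr–Coulomb strength on the joint:
N' = W cosα = 940·cos44.4° = 671.6 kN/m
Driving force T = W sinα = 940·sin44.4° = 657.7 kN/m
Resisting force R = c·L + N'·tanφ = 0·16.4 + 671.6·tan48.0° = 0.0 + 745.9 = 745.9 kN/m
FS = R / T = 745.9 / 657.7 = 1.134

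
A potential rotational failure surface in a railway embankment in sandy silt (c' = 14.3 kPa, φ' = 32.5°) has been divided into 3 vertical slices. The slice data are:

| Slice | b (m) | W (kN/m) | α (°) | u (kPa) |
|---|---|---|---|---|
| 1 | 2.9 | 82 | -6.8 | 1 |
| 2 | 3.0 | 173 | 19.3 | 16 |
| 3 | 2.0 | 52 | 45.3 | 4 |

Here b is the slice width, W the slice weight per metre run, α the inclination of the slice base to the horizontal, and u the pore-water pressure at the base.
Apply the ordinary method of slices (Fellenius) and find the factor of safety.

Ordinary method of slices: FS = Σ[c'·Δl_i + (W_i cosα_i − u_i·Δl_i)·tanφ'] / Σ W_i sinα_i, with Δl_i = b_i / cosα_i.
Slice 1: Δl = 2.9/cos(-6.8°) = 2.921 m; N'_1 = 82·cos(-6.8°) − 1·2.921 = 78.5; c'Δl = 41.76; W sinα = -9.7
Slice 2: Δl = 3.0/cos19.3° = 3.179 m; N'_2 = 173·cos19.3° − 16·3.179 = 112.4; c'Δl = 45.45; W sinα = 57.2
Slice 3: Δl = 2.0/cos45.3° = 2.843 m; N'_3 = 52·cos45.3° − 4·2.843 = 25.2; c'Δl = 40.66; W sinα = 37.0
Σc'Δl = 127.9 kN/m; ΣN' = 216.1 kN/m; ΣW sinα = 84.4 kN/m
Resisting = 127.9 + 216.1·tan32.5° = 127.9 + 137.7 = 265.6 kN/m
FS = 265.6 / 84.4 = 3.145

FS = 3.15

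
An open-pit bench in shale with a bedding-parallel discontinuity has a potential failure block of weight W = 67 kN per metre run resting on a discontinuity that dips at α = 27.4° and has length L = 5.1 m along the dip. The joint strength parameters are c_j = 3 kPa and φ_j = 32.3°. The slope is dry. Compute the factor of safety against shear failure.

Resolving the block weight along and normal to the plane and applying the Mohr–Coulomb strength on the joint:
N' = W cosα = 67·cos27.4° = 59.5 kN/m
Driving force T = W sinα = 67·sin27.4° = 30.8 kN/m
Resisting force R = c_j·L + N'·tanφ_j = 3·5.1 + 59.5·tan32.3° = 15.3 + 37.6 = 52.9 kN/m
FS = R / T = 52.9 / 30.8 = 1.716

FS = 1.72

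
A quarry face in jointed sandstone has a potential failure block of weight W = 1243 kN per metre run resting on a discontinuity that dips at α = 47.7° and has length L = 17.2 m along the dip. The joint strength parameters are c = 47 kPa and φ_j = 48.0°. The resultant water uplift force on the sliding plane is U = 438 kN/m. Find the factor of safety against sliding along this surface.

FS = 1.36

Resolving the block weight along and normal to the plane and applying the Mohr–Coulomb strength on the joint:
N' = W cosα − U = 1243·cos47.7° − 438 = 398.6 kN/m
Driving force T = W sinα = 1243·sin47.7° = 919.4 kN/m
Resisting force R = c·L + N'·tanφ_j = 47·17.2 + 398.6·tan48.0° = 808.4 + 442.6 = 1251.0 kN/m
FS = R / T = 1251.0 / 919.4 = 1.361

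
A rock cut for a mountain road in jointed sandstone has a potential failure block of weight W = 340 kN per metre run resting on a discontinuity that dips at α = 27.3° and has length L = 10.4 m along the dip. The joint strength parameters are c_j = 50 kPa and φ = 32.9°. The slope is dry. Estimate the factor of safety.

FS = 4.59

Resolving the block weight along and normal to the plane and applying the Mohr–Coulomb strength on the joint:
N' = W cosα = 340·cos27.3° = 302.1 kN/m
Driving force T = W sinα = 340·sin27.3° = 155.9 kN/m
Resisting force R = c_j·L + N'·tanφ = 50·10.4 + 302.1·tan32.9° = 520.0 + 195.5 = 715.5 kN/m
FS = R / T = 715.5 / 155.9 = 4.588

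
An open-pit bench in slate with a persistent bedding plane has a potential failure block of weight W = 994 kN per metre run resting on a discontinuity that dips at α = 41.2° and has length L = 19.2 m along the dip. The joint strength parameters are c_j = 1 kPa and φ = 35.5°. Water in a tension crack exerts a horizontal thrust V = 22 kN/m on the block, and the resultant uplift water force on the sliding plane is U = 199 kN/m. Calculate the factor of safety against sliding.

Resolving the block weight along and normal to the plane and applying the Mohr–Coulomb strength on the joint:
N' = W cosα − U − V sinα = 994·cos41.2° − 199 − 22·sin41.2° = 534.4 kN/m
Driving force T = W sinα + V cosα = 994·sin41.2° + 22·cos41.2° = 671.3 kN/m
Resisting force R = c_j·L + N'·tanφ = 1·19.2 + 534.4·tan35.5° = 19.2 + 381.2 = 400.4 kN/m
FS = R / T = 400.4 / 671.3 = 0.596

FS = 0.60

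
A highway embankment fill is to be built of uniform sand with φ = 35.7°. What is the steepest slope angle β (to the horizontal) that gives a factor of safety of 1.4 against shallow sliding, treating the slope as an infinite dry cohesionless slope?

For an infinite dry cohesionless slope FS = tanφ/tanβ, so tanβ = tanφ / FS.
tanβ = tan35.7° / 1.4 = 0.7186 / 1.4 = 0.5133
β = arctan(0.5133) = 27.17°

β = 27.2°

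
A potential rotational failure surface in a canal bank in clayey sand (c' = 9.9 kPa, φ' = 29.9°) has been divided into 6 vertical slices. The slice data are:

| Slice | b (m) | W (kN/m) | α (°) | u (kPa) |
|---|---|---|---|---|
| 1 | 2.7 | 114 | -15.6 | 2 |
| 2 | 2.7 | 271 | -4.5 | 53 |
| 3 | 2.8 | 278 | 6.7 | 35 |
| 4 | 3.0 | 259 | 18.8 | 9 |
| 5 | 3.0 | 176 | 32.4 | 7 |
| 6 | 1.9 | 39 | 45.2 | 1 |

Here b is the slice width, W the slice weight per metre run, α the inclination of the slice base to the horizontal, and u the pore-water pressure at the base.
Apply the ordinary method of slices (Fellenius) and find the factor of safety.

FS = 3.34

Ordinary method of slices: FS = Σ[c'·Δl_i + (W_i cosα_i − u_i·Δl_i)·tanφ'] / Σ W_i sinα_i, with Δl_i = b_i / cosα_i.
Slice 1: Δl = 2.7/cos(-15.6°) = 2.803 m; N'_1 = 114·cos(-15.6°) − 2·2.803 = 104.2; c'Δl = 27.75; W sinα = -30.7
Slice 2: Δl = 2.7/cos(-4.5°) = 2.708 m; N'_2 = 271·cos(-4.5°) − 53·2.708 = 126.6; c'Δl = 26.81; W sinα = -21.3
Slice 3: Δl = 2.8/cos6.7° = 2.819 m; N'_3 = 278·cos6.7° − 35·2.819 = 177.4; c'Δl = 27.91; W sinα = 32.4
Slice 4: Δl = 3.0/cos18.8° = 3.169 m; N'_4 = 259·cos18.8° − 9·3.169 = 216.7; c'Δl = 31.37; W sinα = 83.5
Slice 5: Δl = 3.0/cos32.4° = 3.553 m; N'_5 = 176·cos32.4° − 7·3.553 = 123.7; c'Δl = 35.18; W sinα = 94.3
Slice 6: Δl = 1.9/cos45.2° = 2.696 m; N'_6 = 39·cos45.2° − 1·2.696 = 24.8; c'Δl = 26.69; W sinα = 27.7
Σc'Δl = 175.7 kN/m; ΣN' = 773.4 kN/m; ΣW sinα = 186.0 kN/m
Resisting = 175.7 + 773.4·tan29.9° = 175.7 + 444.7 = 620.5 kN/m
FS = 620.5 / 186.0 = 3.336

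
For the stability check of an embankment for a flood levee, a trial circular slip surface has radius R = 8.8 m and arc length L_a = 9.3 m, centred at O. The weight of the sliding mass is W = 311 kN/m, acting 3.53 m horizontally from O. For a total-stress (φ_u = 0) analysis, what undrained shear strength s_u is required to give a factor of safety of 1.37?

FS = s_u·L_a·R / (W·d), so s_u = FS·W·d / (L_a·R).
s_u = 1.37·311·3.53 / (9.30·8.8) = 1504.0 / 81.84 = 18.38 kPa

s_u = 18.4 kPa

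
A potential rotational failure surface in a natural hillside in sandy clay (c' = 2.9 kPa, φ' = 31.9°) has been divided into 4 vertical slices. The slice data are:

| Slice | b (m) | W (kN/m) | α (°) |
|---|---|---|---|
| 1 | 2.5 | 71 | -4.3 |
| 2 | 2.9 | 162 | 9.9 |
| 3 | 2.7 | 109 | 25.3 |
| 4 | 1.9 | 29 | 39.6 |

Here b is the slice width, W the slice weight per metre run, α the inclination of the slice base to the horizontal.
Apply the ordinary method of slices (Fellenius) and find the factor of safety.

Ordinary method of slices: FS = Σ[c'·Δl_i + (W_i cosα_i)·tanφ'] / Σ W_i sinα_i, with Δl_i = b_i / cosα_i.
Slice 1: Δl = 2.5/cos(-4.3°) = 2.507 m; N'_1 = 71·cos(-4.3°) = 70.8; c'Δl = 7.27; W sinα = -5.3
Slice 2: Δl = 2.9/cos9.9° = 2.944 m; N'_2 = 162·cos9.9° = 159.6; c'Δl = 8.54; W sinα = 27.9
Slice 3: Δl = 2.7/cos25.3° = 2.986 m; N'_3 = 109·cos25.3° = 98.5; c'Δl = 8.66; W sinα = 46.6
Slice 4: Δl = 1.9/cos39.6° = 2.466 m; N'_4 = 29·cos39.6° = 22.3; c'Δl = 7.15; W sinα = 18.5
Σc'Δl = 31.6 kN/m; ΣN' = 351.3 kN/m; ΣW sinα = 87.6 kN/m
Resisting = 31.6 + 351.3·tan31.9° = 31.6 + 218.7 = 250.3 kN/m
FS = 250.3 / 87.6 = 2.857

FS = 2.86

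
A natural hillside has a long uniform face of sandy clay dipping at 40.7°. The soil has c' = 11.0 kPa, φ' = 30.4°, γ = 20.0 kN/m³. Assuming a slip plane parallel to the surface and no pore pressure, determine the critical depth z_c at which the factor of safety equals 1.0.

Setting FS = 1.00 in FS = [c' + γz cos²β tanφ'] / [γz sinβ cosβ] and solving for z:
z = c' / [γ cosβ (FS·sinβ − cosβ·tanφ')]
  = 11.0 / [20.0·cos40.7°·(1.00·sin40.7° − cos40.7°·tan30.4°)]
  = 11.0 / [20.0·0.7581·(1.00·0.6521 − 0.7581·0.5867)]
  = 11.0 / 3.1433 = 3.500 m

z_c = 3.50 m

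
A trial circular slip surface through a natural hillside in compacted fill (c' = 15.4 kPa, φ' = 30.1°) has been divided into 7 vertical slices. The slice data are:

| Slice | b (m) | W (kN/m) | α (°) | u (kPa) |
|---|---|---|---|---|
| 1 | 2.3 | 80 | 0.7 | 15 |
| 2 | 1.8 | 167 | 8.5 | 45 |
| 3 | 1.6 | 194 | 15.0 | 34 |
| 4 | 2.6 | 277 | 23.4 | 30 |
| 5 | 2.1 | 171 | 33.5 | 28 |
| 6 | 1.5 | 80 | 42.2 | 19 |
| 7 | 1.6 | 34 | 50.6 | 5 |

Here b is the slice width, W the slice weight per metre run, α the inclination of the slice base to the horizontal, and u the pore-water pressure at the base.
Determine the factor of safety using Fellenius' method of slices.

Ordinary method of slices: FS = Σ[c'·Δl_i + (W_i cosα_i − u_i·Δl_i)·tanφ'] / Σ W_i sinα_i, with Δl_i = b_i / cosα_i.
Slice 1: Δl = 2.3/cos0.7° = 2.300 m; N'_1 = 80·cos0.7° − 15·2.300 = 45.5; c'Δl = 35.42; W sinα = 1.0
Slice 2: Δl = 1.8/cos8.5° = 1.820 m; N'_2 = 167·cos8.5° − 45·1.820 = 83.3; c'Δl = 28.03; W sinα = 24.7
Slice 3: Δl = 1.6/cos15.0° = 1.656 m; N'_3 = 194·cos15.0° − 34·1.656 = 131.1; c'Δl = 25.51; W sinα = 50.2
Slice 4: Δl = 2.6/cos23.4° = 2.833 m; N'_4 = 277·cos23.4° − 30·2.833 = 169.2; c'Δl = 43.63; W sinα = 110.0
Slice 5: Δl = 2.1/cos33.5° = 2.518 m; N'_5 = 171·cos33.5° − 28·2.518 = 72.1; c'Δl = 38.78; W sinα = 94.4
Slice 6: Δl = 1.5/cos42.2° = 2.025 m; N'_6 = 80·cos42.2° − 19·2.025 = 20.8; c'Δl = 31.18; W sinα = 53.7
Slice 7: Δl = 1.6/cos50.6° = 2.521 m; N'_7 = 34·cos50.6° − 5·2.521 = 9.0; c'Δl = 38.82; W sinα = 26.3
Σc'Δl = 241.4 kN/m; ΣN' = 530.9 kN/m; ΣW sinα = 360.3 kN/m
Resisting = 241.4 + 530.9·tan30.1° = 241.4 + 307.8 = 549.1 kN/m
FS = 549.1 / 360.3 = 1.524

FS = 1.52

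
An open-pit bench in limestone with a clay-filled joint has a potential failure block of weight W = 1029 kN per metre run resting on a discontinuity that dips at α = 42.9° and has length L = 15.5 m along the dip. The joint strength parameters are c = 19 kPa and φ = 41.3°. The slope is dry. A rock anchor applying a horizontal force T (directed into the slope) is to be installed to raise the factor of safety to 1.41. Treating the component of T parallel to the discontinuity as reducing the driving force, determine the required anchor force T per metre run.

Resolving forces along and normal to the sliding plane, with the horizontal anchor force T adding T·sinα to the effective normal force and T·cosα acting up the plane against the driving force:
FS = [cL + (W cosα + T sinα) tanφ] / [W sinα − T cosα]
Without the anchor: N' = 753.8 kN/m, driving T_d = 700.5 kN/m, resisting R = 19·15.5 + 753.8·tan41.3° = 956.7 kN/m, FS = 1.37.
Setting FS = 1.41 and solving for T:
1.41·(700.5 − T cos42.9°) = 956.7 + T sin42.9°·tan41.3°
T·(sin42.9°·tan41.3° + 1.41·cos42.9°) = 1.41·700.5 − 956.7
T·(0.6807·0.8785 + 1.41·0.7325) = 987.7 − 956.7 = 30.9
T·1.6309 = 30.9
T = 19.0 kN/m

T = 19 kN/m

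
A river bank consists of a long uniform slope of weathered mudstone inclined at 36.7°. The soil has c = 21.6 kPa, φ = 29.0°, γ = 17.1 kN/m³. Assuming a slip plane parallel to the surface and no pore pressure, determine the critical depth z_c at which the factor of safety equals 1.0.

Setting FS = 1.00 in FS = [c + γz cos²β tanφ] / [γz sinβ cosβ] and solving for z:
z = c / [γ cosβ (FS·sinβ − cosβ·tanφ)]
  = 21.6 / [17.1·cos36.7°·(1.00·sin36.7° − cos36.7°·tan29.0°)]
  = 21.6 / [17.1·0.8018·(1.00·0.5976 − 0.8018·0.5543)]
  = 21.6 / 2.1003 = 10.284 m

z_c = 10.28 m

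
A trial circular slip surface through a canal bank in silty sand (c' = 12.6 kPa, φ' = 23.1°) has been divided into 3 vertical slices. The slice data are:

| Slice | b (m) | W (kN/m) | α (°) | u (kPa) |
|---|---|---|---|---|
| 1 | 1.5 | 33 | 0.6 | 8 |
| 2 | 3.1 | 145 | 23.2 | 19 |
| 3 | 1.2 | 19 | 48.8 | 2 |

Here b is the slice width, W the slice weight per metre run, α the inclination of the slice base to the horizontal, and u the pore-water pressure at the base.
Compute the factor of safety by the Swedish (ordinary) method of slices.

Ordinary method of slices: FS = Σ[c'·Δl_i + (W_i cosα_i − u_i·Δl_i)·tanφ'] / Σ W_i sinα_i, with Δl_i = b_i / cosα_i.
Slice 1: Δl = 1.5/cos0.6° = 1.500 m; N'_1 = 33·cos0.6° − 8·1.500 = 21.0; c'Δl = 18.90; W sinα = 0.3
Slice 2: Δl = 3.1/cos23.2° = 3.373 m; N'_2 = 145·cos23.2° − 19·3.373 = 69.2; c'Δl = 42.50; W sinα = 57.1
Slice 3: Δl = 1.2/cos48.8° = 1.822 m; N'_3 = 19·cos48.8° − 2·1.822 = 8.9; c'Δl = 22.95; W sinα = 14.3
Σc'Δl = 84.4 kN/m; ΣN' = 99.1 kN/m; ΣW sinα = 71.8 kN/m
Resisting = 84.4 + 99.1·tan23.1° = 84.4 + 42.3 = 126.6 kN/m
FS = 126.6 / 71.8 = 1.764

FS = 1.76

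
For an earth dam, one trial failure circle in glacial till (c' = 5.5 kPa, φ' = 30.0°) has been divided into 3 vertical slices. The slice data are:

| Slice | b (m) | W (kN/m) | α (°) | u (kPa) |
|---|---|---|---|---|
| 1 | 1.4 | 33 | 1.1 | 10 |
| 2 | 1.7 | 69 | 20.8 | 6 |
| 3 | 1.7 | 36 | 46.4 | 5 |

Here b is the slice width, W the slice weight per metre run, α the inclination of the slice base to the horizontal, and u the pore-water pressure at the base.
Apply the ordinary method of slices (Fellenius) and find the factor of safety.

FS = 1.57

Ordinary method of slices: FS = Σ[c'·Δl_i + (W_i cosα_i − u_i·Δl_i)·tanφ'] / Σ W_i sinα_i, with Δl_i = b_i / cosα_i.
Slice 1: Δl = 1.4/cos1.1° = 1.400 m; N'_1 = 33·cos1.1° − 10·1.400 = 19.0; c'Δl = 7.70; W sinα = 0.6
Slice 2: Δl = 1.7/cos20.8° = 1.819 m; N'_2 = 69·cos20.8° − 6·1.819 = 53.6; c'Δl = 10.00; W sinα = 24.5
Slice 3: Δl = 1.7/cos46.4° = 2.465 m; N'_3 = 36·cos46.4° − 5·2.465 = 12.5; c'Δl = 13.56; W sinα = 26.1
Σc'Δl = 31.3 kN/m; ΣN' = 85.1 kN/m; ΣW sinα = 51.2 kN/m
Resisting = 31.3 + 85.1·tan30.0° = 31.3 + 49.1 = 80.4 kN/m
FS = 80.4 / 51.2 = 1.570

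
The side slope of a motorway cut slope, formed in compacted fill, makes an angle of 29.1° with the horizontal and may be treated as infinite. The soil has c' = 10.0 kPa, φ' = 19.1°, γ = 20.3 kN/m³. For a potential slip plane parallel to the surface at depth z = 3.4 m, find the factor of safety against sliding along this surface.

FS = 0.96

For an infinite slope with a slip plane parallel to the surface (no pore pressure): FS = [c' + γz cos²β tanφ'] / [γz sinβ cosβ].
γz = 20.3·3.4 = 69.02 kN/m²
Numerator = 10.0 + 69.02·cos²29.1°·tan19.1° = 10.0 + 69.02·0.7635·0.3463 = 28.247 kPa
Denominator = 69.02·sin29.1°·cos29.1° = 69.02·0.4863·0.8738 = 29.330 kPa
FS = 28.247 / 29.330 = 0.963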